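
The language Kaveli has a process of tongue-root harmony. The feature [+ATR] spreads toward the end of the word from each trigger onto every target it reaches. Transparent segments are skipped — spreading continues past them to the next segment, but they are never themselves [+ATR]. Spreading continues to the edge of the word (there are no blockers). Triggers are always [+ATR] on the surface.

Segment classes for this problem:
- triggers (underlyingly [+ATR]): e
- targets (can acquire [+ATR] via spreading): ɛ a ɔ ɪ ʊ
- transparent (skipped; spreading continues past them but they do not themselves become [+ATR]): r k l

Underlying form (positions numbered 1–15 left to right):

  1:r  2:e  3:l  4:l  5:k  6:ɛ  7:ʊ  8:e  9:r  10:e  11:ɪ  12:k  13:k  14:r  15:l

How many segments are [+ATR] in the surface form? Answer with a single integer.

From /e/ at 2 rightward: 3 /l/ transparent; 4 /l/ transparent; 5 /k/ transparent; 6 /ɛ/ → [+ATR]; 7 /ʊ/ → [+ATR]; 8 /e/ is itself a trigger — this domain ends here.
From /e/ at 8 rightward: 9 /r/ transparent; 10 /e/ is itself a trigger — this domain ends here.
From /e/ at 10 rightward: 11 /ɪ/ → [+ATR]; 12 /k/ transparent; 13 /k/ transparent; 14 /r/ transparent; 15 /l/ transparent; word edge.
[+ATR] positions on the surface: 2 6 7 8 10 11.

6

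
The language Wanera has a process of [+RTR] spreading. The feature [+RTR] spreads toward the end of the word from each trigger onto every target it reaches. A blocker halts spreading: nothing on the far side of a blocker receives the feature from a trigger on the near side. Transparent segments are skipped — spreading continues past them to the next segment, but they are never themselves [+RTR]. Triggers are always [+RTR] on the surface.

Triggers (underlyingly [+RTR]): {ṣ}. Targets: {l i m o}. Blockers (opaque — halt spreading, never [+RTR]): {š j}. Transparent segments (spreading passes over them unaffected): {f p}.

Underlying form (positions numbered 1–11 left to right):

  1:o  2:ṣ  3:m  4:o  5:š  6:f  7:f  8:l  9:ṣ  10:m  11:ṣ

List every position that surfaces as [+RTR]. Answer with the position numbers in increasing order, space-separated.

2 3 4 9 10 11

From /ṣ/ at 2 rightward: 3 /m/ → [+RTR]; 4 /o/ → [+RTR]; 5 /š/ blocks.
From /ṣ/ at 9 rightward: 10 /m/ → [+RTR]; 11 /ṣ/ is itself a trigger — this domain ends here.
From /ṣ/ at 11 rightward: word edge.
Targets with no active source: positions 1 8 stay [-emphatic].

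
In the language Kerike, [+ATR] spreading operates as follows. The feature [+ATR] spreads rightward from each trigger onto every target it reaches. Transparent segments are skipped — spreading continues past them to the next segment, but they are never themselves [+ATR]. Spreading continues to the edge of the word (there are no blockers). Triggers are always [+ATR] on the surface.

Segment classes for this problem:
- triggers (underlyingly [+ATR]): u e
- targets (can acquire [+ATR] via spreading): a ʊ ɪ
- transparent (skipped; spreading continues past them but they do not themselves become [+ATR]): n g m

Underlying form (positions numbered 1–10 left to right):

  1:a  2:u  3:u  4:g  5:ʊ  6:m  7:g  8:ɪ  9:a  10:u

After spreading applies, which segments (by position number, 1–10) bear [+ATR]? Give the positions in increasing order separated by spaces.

From /u/ at 2 rightward: 3 /u/ is itself a trigger — this domain ends here.
From /u/ at 3 rightward: 4 /g/ transparent; 5 /ʊ/ → [+ATR]; 6 /m/ transparent; 7 /g/ transparent; 8 /ɪ/ → [+ATR]; 9 /a/ → [+ATR]; 10 /u/ is itself a trigger — this domain ends here.
From /u/ at 10 rightward: word edge.
Target with no active source: position 1 stays [-ATR].

2 3 5 8 9 10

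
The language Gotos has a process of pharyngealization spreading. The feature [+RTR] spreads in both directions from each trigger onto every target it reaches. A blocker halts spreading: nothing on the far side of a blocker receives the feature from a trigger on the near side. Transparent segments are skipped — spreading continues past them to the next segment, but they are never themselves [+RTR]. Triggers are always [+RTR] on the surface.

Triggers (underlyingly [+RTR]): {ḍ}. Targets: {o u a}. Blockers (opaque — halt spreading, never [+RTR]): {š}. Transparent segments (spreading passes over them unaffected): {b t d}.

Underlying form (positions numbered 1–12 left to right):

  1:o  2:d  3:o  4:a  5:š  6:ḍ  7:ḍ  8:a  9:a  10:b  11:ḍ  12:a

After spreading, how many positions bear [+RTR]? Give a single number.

From /ḍ/ at 6 rightward: 7 /ḍ/ is itself a trigger — this domain ends here.
From /ḍ/ at 6 leftward: 5 /š/ blocks.
From /ḍ/ at 7 rightward: 8 /a/ → [+RTR]; 9 /a/ → [+RTR]; 10 /b/ transparent; 11 /ḍ/ is itself a trigger — this domain ends here.
From /ḍ/ at 7 leftward: 6 /ḍ/ is itself a trigger — this domain ends here.
From /ḍ/ at 11 rightward: 12 /a/ → [+RTR]; word edge.
From /ḍ/ at 11 leftward: 10 /b/ transparent; 9 /a/ → [+RTR]; 8 /a/ → [+RTR]; 7 /ḍ/ is itself a trigger — this domain ends here.
Targets with no active source: positions 1 3 4 stay [-emphatic].
[+RTR] positions on the surface: 6 7 8 9 11 12.

6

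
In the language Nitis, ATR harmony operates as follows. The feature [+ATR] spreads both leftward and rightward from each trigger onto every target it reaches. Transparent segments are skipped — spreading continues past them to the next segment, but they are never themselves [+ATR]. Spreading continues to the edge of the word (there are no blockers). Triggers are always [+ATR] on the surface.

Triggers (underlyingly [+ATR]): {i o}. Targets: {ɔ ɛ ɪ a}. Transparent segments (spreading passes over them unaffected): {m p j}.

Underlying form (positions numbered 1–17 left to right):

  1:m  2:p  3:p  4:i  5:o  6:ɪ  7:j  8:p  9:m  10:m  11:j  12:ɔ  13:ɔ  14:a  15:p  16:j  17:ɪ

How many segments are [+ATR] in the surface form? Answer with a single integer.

7

From /i/ at 4 rightward: 5 /o/ is itself a trigger — this domain ends here.
From /i/ at 4 leftward: 3 /p/ transparent; 2 /p/ transparent; 1 /m/ transparent; word edge.
From /o/ at 5 rightward: 6 /ɪ/ → [+ATR]; 7 /j/ transparent; 8 /p/ transparent; 9 /m/ transparent; 10 /m/ transparent; 11 /j/ transparent; 12 /ɔ/ → [+ATR]; 13 /ɔ/ → [+ATR]; 14 /a/ → [+ATR]; 15 /p/ transparent; 16 /j/ transparent; 17 /ɪ/ → [+ATR]; word edge.
From /o/ at 5 leftward: 4 /i/ is itself a trigger — this domain ends here.
[+ATR] positions on the surface: 4 5 6 12 13 14 17.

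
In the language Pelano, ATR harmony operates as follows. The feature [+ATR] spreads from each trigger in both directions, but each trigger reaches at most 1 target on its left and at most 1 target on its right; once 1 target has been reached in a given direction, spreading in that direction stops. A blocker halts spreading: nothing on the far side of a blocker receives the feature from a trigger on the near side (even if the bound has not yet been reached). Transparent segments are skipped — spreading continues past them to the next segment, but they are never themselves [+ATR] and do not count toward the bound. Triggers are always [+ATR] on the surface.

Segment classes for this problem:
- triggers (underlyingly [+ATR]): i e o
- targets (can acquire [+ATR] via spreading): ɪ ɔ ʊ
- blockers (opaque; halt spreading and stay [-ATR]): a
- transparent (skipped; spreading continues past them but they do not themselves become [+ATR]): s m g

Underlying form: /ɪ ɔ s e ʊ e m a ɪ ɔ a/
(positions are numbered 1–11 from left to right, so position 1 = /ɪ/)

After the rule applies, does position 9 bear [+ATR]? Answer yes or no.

no

From /e/ at 4 rightward: 5 /ʊ/ → [+ATR]; bound reached.
From /e/ at 4 leftward: 3 /s/ transparent; 2 /ɔ/ → [+ATR]; bound reached.
From /e/ at 6 rightward: 7 /m/ transparent; 8 /a/ blocks.
From /e/ at 6 leftward: 5 /ʊ/ → [+ATR]; bound reached.
Targets with no active source: positions 1 9 10 stay [-ATR].
[+ATR] positions on the surface: 2 4 5 6.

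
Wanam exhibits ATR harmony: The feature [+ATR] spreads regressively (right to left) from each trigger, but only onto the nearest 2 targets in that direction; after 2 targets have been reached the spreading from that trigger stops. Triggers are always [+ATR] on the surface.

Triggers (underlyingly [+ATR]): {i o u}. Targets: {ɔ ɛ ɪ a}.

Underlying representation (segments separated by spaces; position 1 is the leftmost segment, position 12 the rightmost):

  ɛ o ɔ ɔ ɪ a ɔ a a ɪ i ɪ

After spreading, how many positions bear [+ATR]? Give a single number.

5

From /o/ at 2 leftward: 1 /ɛ/ → [+ATR]; word edge.
From /i/ at 11 leftward: 10 /ɪ/ → [+ATR]; 9 /a/ → [+ATR]; bound reached.
Targets with no active source: positions 3 4 5 6 7 8 12 stay [-ATR].
[+ATR] positions on the surface: 1 2 9 10 11.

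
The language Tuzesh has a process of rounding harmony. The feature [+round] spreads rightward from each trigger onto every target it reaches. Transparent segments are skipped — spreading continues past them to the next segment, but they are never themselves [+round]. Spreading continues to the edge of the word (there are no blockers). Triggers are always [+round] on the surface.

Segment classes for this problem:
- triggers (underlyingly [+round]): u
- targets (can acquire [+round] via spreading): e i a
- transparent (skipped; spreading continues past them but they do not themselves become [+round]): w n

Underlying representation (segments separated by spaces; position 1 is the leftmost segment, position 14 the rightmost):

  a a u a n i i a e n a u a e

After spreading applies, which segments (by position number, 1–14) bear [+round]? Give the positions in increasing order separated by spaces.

From /u/ at 3 rightward: 4 /a/ → [+round]; 5 /n/ transparent; 6 /i/ → [+round]; 7 /i/ → [+round]; 8 /a/ → [+round]; 9 /e/ → [+round]; 10 /n/ transparent; 11 /a/ → [+round]; 12 /u/ is itself a trigger — this domain ends here.
From /u/ at 12 rightward: 13 /a/ → [+round]; 14 /e/ → [+round]; word edge.
Targets with no active source: positions 1 2 stay [-round].

3 4 6 7 8 9 11 12 13 14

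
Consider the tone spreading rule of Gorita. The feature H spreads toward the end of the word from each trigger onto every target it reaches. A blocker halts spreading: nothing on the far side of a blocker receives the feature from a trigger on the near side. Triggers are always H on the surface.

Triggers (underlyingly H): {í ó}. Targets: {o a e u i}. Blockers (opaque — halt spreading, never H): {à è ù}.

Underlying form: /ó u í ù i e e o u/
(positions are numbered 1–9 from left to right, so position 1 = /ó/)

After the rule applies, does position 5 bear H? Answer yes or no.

From /ó/ at 1 rightward: 2 /u/ → H; 3 /í/ is itself a trigger — this domain ends here.
From /í/ at 3 rightward: 4 /ù/ blocks.
Targets with no active source: positions 5 6 7 8 9 stay [-high tone].
H positions on the surface: 1 2 3.

no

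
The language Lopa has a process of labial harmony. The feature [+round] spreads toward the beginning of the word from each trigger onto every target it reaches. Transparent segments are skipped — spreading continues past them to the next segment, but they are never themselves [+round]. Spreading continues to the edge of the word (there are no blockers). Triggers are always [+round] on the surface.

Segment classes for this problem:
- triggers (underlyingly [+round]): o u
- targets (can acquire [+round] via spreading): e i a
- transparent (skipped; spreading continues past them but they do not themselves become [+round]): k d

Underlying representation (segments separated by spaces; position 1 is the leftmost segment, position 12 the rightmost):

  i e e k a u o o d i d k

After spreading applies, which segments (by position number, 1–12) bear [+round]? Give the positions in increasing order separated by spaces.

1 2 3 5 6 7 8

From /u/ at 6 leftward: 5 /a/ → [+round]; 4 /k/ transparent; 3 /e/ → [+round]; 2 /e/ → [+round]; 1 /i/ → [+round]; word edge.
From /o/ at 7 leftward: 6 /u/ is itself a trigger — this domain ends here.
From /o/ at 8 leftward: 7 /o/ is itself a trigger — this domain ends here.
Target with no active source: position 10 stays [-round].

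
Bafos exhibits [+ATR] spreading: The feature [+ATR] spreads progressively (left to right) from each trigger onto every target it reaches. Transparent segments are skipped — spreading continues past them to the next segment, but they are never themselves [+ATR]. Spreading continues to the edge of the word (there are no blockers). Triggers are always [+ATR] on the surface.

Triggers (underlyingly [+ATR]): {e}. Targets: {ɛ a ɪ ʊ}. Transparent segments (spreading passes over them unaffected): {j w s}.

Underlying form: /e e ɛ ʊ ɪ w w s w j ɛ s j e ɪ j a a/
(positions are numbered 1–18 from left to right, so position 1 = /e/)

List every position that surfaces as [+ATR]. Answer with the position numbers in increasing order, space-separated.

From /e/ at 1 rightward: 2 /e/ is itself a trigger — this domain ends here.
From /e/ at 2 rightward: 3 /ɛ/ → [+ATR]; 4 /ʊ/ → [+ATR]; 5 /ɪ/ → [+ATR]; 6 /w/ transparent; 7 /w/ transparent; 8 /s/ transparent; 9 /w/ transparent; 10 /j/ transparent; 11 /ɛ/ → [+ATR]; 12 /s/ transparent; 13 /j/ transparent; 14 /e/ is itself a trigger — this domain ends here.
From /e/ at 14 rightward: 15 /ɪ/ → [+ATR]; 16 /j/ transparent; 17 /a/ → [+ATR]; 18 /a/ → [+ATR]; word edge.

1 2 3 4 5 11 14 15 17 18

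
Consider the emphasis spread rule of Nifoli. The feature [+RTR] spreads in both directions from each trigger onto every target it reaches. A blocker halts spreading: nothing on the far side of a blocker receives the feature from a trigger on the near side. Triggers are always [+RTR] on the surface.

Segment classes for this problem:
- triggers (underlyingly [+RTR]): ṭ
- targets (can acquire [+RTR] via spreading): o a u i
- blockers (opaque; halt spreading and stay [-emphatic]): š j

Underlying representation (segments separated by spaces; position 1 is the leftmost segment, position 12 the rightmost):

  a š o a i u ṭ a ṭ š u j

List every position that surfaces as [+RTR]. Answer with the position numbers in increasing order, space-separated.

3 4 5 6 7 8 9

From /ṭ/ at 7 rightward: 8 /a/ → [+RTR]; 9 /ṭ/ is itself a trigger — this domain ends here.
From /ṭ/ at 7 leftward: 6 /u/ → [+RTR]; 5 /i/ → [+RTR]; 4 /a/ → [+RTR]; 3 /o/ → [+RTR]; 2 /š/ blocks.
From /ṭ/ at 9 rightward: 10 /š/ blocks.
From /ṭ/ at 9 leftward: 8 /a/ → [+RTR]; 7 /ṭ/ is itself a trigger — this domain ends here.
Targets with no active source: positions 1 11 stay [-emphatic].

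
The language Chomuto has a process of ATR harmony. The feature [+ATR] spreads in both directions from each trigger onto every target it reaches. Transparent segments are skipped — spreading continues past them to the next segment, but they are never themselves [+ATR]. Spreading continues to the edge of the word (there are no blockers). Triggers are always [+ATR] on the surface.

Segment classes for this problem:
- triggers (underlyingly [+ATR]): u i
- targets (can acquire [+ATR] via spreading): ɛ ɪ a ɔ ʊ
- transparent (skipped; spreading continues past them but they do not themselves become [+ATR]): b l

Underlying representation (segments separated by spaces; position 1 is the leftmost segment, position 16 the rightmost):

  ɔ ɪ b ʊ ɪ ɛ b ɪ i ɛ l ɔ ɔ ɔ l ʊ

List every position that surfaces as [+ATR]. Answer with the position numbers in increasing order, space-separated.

1 2 4 5 6 8 9 10 12 13 14 16

From /i/ at 9 rightward: 10 /ɛ/ → [+ATR]; 11 /l/ transparent; 12 /ɔ/ → [+ATR]; 13 /ɔ/ → [+ATR]; 14 /ɔ/ → [+ATR]; 15 /l/ transparent; 16 /ʊ/ → [+ATR]; word edge.
From /i/ at 9 leftward: 8 /ɪ/ → [+ATR]; 7 /b/ transparent; 6 /ɛ/ → [+ATR]; 5 /ɪ/ → [+ATR]; 4 /ʊ/ → [+ATR]; 3 /b/ transparent; 2 /ɪ/ → [+ATR]; 1 /ɔ/ → [+ATR]; word edge.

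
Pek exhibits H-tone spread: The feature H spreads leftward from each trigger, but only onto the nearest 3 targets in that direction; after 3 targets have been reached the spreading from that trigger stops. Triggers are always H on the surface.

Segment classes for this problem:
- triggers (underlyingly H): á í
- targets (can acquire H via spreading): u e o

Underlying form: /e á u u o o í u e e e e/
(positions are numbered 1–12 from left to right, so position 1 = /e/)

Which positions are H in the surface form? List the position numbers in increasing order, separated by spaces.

From /á/ at 2 leftward: 1 /e/ → H; word edge.
From /í/ at 7 leftward: 6 /o/ → H; 5 /o/ → H; 4 /u/ → H; bound reached.
Targets with no active source: positions 3 8 9 10 11 12 stay [-high tone].

1 2 4 5 6 7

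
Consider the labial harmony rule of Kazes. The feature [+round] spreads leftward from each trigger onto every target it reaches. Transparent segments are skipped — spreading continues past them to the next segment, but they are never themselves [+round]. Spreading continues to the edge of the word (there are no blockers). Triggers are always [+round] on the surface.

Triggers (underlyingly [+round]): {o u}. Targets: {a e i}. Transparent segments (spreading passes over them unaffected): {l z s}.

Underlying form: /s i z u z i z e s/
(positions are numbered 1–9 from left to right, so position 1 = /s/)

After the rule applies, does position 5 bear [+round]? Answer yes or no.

From /u/ at 4 leftward: 3 /z/ transparent; 2 /i/ → [+round]; 1 /s/ transparent; word edge.
Targets with no active source: positions 6 8 stay [-round].
[+round] positions on the surface: 2 4.

no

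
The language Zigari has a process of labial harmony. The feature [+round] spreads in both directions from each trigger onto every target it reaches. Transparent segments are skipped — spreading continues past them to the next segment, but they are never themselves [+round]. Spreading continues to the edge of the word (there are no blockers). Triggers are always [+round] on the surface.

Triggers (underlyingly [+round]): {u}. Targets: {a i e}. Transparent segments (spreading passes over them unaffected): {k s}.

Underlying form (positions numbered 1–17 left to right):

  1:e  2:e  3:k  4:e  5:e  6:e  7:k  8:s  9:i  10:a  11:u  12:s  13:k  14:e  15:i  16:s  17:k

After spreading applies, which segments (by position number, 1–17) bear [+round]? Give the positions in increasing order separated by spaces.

1 2 4 5 6 9 10 11 14 15

From /u/ at 11 rightward: 12 /s/ transparent; 13 /k/ transparent; 14 /e/ → [+round]; 15 /i/ → [+round]; 16 /s/ transparent; 17 /k/ transparent; word edge.
From /u/ at 11 leftward: 10 /a/ → [+round]; 9 /i/ → [+round]; 8 /s/ transparent; 7 /k/ transparent; 6 /e/ → [+round]; 5 /e/ → [+round]; 4 /e/ → [+round]; 3 /k/ transparent; 2 /e/ → [+round]; 1 /e/ → [+round]; word edge.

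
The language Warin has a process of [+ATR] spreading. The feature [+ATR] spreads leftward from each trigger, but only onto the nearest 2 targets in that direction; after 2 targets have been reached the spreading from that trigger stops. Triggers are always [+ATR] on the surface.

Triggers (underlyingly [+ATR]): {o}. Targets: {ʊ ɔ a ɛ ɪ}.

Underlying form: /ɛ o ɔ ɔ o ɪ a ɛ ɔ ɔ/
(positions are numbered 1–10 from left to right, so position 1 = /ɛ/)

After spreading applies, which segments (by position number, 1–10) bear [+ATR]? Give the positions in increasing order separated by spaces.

From /o/ at 2 leftward: 1 /ɛ/ → [+ATR]; word edge.
From /o/ at 5 leftward: 4 /ɔ/ → [+ATR]; 3 /ɔ/ → [+ATR]; bound reached.
Targets with no active source: positions 6 7 8 9 10 stay [-ATR].

1 2 3 4 5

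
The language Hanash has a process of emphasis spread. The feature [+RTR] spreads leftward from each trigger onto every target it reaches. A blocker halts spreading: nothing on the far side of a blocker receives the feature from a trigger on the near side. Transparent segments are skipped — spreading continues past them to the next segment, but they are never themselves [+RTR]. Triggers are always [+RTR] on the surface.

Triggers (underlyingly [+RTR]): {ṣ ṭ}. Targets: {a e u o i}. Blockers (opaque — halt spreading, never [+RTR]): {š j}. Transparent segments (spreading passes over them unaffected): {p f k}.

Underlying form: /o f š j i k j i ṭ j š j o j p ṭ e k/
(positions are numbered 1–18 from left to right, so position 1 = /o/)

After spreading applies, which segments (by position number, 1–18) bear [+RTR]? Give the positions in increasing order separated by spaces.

From /ṭ/ at 9 leftward: 8 /i/ → [+RTR]; 7 /j/ blocks.
From /ṭ/ at 16 leftward: 15 /p/ transparent; 14 /j/ blocks.
Targets with no active source: positions 1 5 13 17 stay [-emphatic].

8 9 16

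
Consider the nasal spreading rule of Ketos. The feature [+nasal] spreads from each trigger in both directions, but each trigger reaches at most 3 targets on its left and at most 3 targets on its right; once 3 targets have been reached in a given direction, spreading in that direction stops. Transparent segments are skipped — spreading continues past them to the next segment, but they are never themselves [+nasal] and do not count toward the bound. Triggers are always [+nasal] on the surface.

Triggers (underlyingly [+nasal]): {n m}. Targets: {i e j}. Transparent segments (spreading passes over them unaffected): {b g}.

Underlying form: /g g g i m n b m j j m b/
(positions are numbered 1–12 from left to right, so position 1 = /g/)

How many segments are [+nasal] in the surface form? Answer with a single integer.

7

From /m/ at 5 rightward: 6 /n/ is itself a trigger — this domain ends here.
From /m/ at 5 leftward: 4 /i/ → [+nasal]; 3 /g/ transparent; 2 /g/ transparent; 1 /g/ transparent; word edge.
From /n/ at 6 rightward: 7 /b/ transparent; 8 /m/ is itself a trigger — this domain ends here.
From /n/ at 6 leftward: 5 /m/ is itself a trigger — this domain ends here.
From /m/ at 8 rightward: 9 /j/ → [+nasal]; 10 /j/ → [+nasal]; 11 /m/ is itself a trigger — this domain ends here.
From /m/ at 8 leftward: 7 /b/ transparent; 6 /n/ is itself a trigger — this domain ends here.
From /m/ at 11 rightward: 12 /b/ transparent; word edge.
From /m/ at 11 leftward: 10 /j/ → [+nasal]; 9 /j/ → [+nasal]; 8 /m/ is itself a trigger — this domain ends here.
[+nasal] positions on the surface: 4 5 6 8 9 10 11.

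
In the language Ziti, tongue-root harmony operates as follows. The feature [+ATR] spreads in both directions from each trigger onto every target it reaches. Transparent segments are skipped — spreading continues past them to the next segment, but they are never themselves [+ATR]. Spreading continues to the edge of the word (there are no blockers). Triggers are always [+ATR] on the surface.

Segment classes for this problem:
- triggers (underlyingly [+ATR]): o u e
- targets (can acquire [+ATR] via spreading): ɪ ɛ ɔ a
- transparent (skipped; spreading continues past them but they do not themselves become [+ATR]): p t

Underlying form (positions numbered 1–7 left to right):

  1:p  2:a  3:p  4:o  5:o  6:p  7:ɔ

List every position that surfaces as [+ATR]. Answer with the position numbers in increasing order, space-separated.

From /o/ at 4 rightward: 5 /o/ is itself a trigger — this domain ends here.
From /o/ at 4 leftward: 3 /p/ transparent; 2 /a/ → [+ATR]; 1 /p/ transparent; word edge.
From /o/ at 5 rightward: 6 /p/ transparent; 7 /ɔ/ → [+ATR]; word edge.
From /o/ at 5 leftward: 4 /o/ is itself a trigger — this domain ends here.

2 4 5 7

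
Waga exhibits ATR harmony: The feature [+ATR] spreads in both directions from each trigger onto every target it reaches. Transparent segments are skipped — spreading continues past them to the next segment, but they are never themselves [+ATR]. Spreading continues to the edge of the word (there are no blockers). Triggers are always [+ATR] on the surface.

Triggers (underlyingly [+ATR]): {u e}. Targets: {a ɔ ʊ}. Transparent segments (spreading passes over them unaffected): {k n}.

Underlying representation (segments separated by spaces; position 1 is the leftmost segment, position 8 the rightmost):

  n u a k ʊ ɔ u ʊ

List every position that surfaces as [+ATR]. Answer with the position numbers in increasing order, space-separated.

2 3 5 6 7 8

From /u/ at 2 rightward: 3 /a/ → [+ATR]; 4 /k/ transparent; 5 /ʊ/ → [+ATR]; 6 /ɔ/ → [+ATR]; 7 /u/ is itself a trigger — this domain ends here.
From /u/ at 2 leftward: 1 /n/ transparent; word edge.
From /u/ at 7 rightward: 8 /ʊ/ → [+ATR]; word edge.
From /u/ at 7 leftward: 6 /ɔ/ → [+ATR]; 5 /ʊ/ → [+ATR]; 4 /k/ transparent; 3 /a/ → [+ATR]; 2 /u/ is itself a trigger — this domain ends here.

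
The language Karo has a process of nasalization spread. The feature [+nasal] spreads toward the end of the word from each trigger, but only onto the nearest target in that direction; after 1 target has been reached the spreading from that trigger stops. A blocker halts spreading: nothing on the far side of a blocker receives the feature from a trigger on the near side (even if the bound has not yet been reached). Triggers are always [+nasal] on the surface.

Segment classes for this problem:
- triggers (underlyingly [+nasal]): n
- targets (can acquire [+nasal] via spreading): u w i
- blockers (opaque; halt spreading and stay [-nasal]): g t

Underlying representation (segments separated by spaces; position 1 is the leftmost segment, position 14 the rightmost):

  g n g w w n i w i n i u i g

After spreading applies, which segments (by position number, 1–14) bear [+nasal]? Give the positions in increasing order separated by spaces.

2 6 7 10 11

From /n/ at 2 rightward: 3 /g/ blocks.
From /n/ at 6 rightward: 7 /i/ → [+nasal]; bound reached.
From /n/ at 10 rightward: 11 /i/ → [+nasal]; bound reached.
Targets with no active source: positions 4 5 8 9 12 13 stay [-nasal].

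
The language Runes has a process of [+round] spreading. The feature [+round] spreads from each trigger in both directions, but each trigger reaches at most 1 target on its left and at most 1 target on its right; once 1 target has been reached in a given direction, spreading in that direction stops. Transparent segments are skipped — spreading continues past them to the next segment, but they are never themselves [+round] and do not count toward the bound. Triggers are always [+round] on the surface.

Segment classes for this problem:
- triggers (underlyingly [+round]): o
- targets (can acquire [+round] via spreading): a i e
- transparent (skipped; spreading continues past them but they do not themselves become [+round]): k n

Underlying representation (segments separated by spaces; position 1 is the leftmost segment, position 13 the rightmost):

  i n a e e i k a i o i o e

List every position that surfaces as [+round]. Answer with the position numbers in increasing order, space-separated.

From /o/ at 10 rightward: 11 /i/ → [+round]; bound reached.
From /o/ at 10 leftward: 9 /i/ → [+round]; bound reached.
From /o/ at 12 rightward: 13 /e/ → [+round]; bound reached.
From /o/ at 12 leftward: 11 /i/ → [+round]; bound reached.
Targets with no active source: positions 1 3 4 5 6 8 stay [-round].

9 10 11 12 13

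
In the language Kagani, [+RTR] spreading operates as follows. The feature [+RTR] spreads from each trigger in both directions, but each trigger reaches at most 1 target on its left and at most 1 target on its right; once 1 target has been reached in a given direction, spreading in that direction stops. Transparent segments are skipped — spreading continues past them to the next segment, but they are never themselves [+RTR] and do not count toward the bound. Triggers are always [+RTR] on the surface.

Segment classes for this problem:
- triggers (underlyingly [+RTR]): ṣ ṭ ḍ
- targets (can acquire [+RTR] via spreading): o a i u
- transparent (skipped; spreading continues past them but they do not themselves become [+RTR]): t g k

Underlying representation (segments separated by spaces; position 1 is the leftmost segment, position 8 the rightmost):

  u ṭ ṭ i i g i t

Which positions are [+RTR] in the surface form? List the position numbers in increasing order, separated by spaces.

1 2 3 4

From /ṭ/ at 2 rightward: 3 /ṭ/ is itself a trigger — this domain ends here.
From /ṭ/ at 2 leftward: 1 /u/ → [+RTR]; bound reached.
From /ṭ/ at 3 rightward: 4 /i/ → [+RTR]; bound reached.
From /ṭ/ at 3 leftward: 2 /ṭ/ is itself a trigger — this domain ends here.
Targets with no active source: positions 5 7 stay [-emphatic].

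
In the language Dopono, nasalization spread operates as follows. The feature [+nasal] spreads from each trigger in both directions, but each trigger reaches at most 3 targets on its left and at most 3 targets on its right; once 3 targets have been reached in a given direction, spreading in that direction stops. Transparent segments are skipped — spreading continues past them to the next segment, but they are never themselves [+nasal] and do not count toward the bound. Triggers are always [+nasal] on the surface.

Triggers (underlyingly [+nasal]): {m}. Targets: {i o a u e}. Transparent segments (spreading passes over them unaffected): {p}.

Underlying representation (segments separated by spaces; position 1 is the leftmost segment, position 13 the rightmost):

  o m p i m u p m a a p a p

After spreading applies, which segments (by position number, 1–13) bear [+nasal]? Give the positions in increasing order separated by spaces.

1 2 4 5 6 8 9 10 12

From /m/ at 2 rightward: 3 /p/ transparent; 4 /i/ → [+nasal]; 5 /m/ is itself a trigger — this domain ends here.
From /m/ at 2 leftward: 1 /o/ → [+nasal]; word edge.
From /m/ at 5 rightward: 6 /u/ → [+nasal]; 7 /p/ transparent; 8 /m/ is itself a trigger — this domain ends here.
From /m/ at 5 leftward: 4 /i/ → [+nasal]; 3 /p/ transparent; 2 /m/ is itself a trigger — this domain ends here.
From /m/ at 8 rightward: 9 /a/ → [+nasal]; 10 /a/ → [+nasal]; 11 /p/ transparent; 12 /a/ → [+nasal]; bound reached.
From /m/ at 8 leftward: 7 /p/ transparent; 6 /u/ → [+nasal]; 5 /m/ is itself a trigger — this domain ends here.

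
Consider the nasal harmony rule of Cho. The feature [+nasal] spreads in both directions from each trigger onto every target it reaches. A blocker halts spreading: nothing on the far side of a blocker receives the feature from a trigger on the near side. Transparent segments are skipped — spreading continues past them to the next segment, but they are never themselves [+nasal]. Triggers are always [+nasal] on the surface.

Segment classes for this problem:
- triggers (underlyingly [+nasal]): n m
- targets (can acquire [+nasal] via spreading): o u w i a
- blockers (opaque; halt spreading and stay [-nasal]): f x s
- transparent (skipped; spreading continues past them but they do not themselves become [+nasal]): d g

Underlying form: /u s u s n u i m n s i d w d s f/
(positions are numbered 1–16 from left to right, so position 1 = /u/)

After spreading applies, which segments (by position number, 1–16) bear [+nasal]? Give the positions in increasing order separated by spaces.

From /n/ at 5 rightward: 6 /u/ → [+nasal]; 7 /i/ → [+nasal]; 8 /m/ is itself a trigger — this domain ends here.
From /n/ at 5 leftward: 4 /s/ blocks.
From /m/ at 8 rightward: 9 /n/ is itself a trigger — this domain ends here.
From /m/ at 8 leftward: 7 /i/ → [+nasal]; 6 /u/ → [+nasal]; 5 /n/ is itself a trigger — this domain ends here.
From /n/ at 9 rightward: 10 /s/ blocks.
From /n/ at 9 leftward: 8 /m/ is itself a trigger — this domain ends here.
Targets with no active source: positions 1 3 11 13 stay [-nasal].

5 6 7 8 9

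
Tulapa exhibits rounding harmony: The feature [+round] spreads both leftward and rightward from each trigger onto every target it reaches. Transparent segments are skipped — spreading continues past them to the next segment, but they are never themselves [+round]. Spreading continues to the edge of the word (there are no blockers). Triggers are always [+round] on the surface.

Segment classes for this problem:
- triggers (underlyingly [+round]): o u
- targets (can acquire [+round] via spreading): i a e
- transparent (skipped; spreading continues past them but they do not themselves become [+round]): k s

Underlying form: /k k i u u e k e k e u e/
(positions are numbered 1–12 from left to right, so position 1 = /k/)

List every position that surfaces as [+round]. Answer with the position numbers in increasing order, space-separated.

3 4 5 6 8 10 11 12

From /u/ at 4 rightward: 5 /u/ is itself a trigger — this domain ends here.
From /u/ at 4 leftward: 3 /i/ → [+round]; 2 /k/ transparent; 1 /k/ transparent; word edge.
From /u/ at 5 rightward: 6 /e/ → [+round]; 7 /k/ transparent; 8 /e/ → [+round]; 9 /k/ transparent; 10 /e/ → [+round]; 11 /u/ is itself a trigger — this domain ends here.
From /u/ at 5 leftward: 4 /u/ is itself a trigger — this domain ends here.
From /u/ at 11 rightward: 12 /e/ → [+round]; word edge.
From /u/ at 11 leftward: 10 /e/ → [+round]; 9 /k/ transparent; 8 /e/ → [+round]; 7 /k/ transparent; 6 /e/ → [+round]; 5 /u/ is itself a trigger — this domain ends here.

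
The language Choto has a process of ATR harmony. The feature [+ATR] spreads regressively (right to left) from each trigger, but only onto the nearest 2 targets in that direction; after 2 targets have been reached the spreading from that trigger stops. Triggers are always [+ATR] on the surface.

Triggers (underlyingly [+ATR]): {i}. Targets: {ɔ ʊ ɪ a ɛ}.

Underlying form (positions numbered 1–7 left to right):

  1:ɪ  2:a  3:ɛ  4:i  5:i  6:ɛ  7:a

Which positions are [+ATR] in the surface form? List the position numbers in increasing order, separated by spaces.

2 3 4 5

From /i/ at 4 leftward: 3 /ɛ/ → [+ATR]; 2 /a/ → [+ATR]; bound reached.
From /i/ at 5 leftward: 4 /i/ is itself a trigger — this domain ends here.
Targets with no active source: positions 1 6 7 stay [-ATR].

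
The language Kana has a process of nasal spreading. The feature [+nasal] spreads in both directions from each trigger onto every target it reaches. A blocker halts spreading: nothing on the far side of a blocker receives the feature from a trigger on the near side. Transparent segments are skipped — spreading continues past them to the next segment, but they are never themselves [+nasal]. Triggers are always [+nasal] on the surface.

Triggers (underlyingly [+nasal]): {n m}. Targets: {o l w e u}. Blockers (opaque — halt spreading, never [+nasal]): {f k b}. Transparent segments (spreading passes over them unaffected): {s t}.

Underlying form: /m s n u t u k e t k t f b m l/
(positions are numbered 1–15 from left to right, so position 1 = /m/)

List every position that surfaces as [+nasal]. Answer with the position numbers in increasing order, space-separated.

From /m/ at 1 rightward: 2 /s/ transparent; 3 /n/ is itself a trigger — this domain ends here.
From /m/ at 1 leftward: word edge.
From /n/ at 3 rightward: 4 /u/ → [+nasal]; 5 /t/ transparent; 6 /u/ → [+nasal]; 7 /k/ blocks.
From /n/ at 3 leftward: 2 /s/ transparent; 1 /m/ is itself a trigger — this domain ends here.
From /m/ at 14 rightward: 15 /l/ → [+nasal]; word edge.
From /m/ at 14 leftward: 13 /b/ blocks.
Target with no active source: position 8 stays [-nasal].

1 3 4 6 14 15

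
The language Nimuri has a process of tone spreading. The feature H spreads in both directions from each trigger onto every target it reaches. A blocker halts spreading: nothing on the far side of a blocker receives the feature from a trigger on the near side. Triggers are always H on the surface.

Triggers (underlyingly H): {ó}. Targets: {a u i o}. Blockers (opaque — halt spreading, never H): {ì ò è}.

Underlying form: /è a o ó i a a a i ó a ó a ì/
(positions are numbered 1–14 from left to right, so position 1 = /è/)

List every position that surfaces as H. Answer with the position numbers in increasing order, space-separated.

From /ó/ at 4 rightward: 5 /i/ → H; 6 /a/ → H; 7 /a/ → H; 8 /a/ → H; 9 /i/ → H; 10 /ó/ is itself a trigger — this domain ends here.
From /ó/ at 4 leftward: 3 /o/ → H; 2 /a/ → H; 1 /è/ blocks.
From /ó/ at 10 rightward: 11 /a/ → H; 12 /ó/ is itself a trigger — this domain ends here.
From /ó/ at 10 leftward: 9 /i/ → H; 8 /a/ → H; 7 /a/ → H; 6 /a/ → H; 5 /i/ → H; 4 /ó/ is itself a trigger — this domain ends here.
From /ó/ at 12 rightward: 13 /a/ → H; 14 /ì/ blocks.
From /ó/ at 12 leftward: 11 /a/ → H; 10 /ó/ is itself a trigger — this domain ends here.

2 3 4 5 6 7 8 9 10 11 12 13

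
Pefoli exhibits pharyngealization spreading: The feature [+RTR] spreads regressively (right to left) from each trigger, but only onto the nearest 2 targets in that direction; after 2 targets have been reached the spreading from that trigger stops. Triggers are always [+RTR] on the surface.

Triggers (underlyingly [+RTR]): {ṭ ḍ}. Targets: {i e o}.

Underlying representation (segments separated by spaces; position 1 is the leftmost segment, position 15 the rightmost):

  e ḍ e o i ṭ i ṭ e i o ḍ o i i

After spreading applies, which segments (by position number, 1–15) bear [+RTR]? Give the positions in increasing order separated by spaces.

From /ḍ/ at 2 leftward: 1 /e/ → [+RTR]; word edge.
From /ṭ/ at 6 leftward: 5 /i/ → [+RTR]; 4 /o/ → [+RTR]; bound reached.
From /ṭ/ at 8 leftward: 7 /i/ → [+RTR]; 6 /ṭ/ is itself a trigger — this domain ends here.
From /ḍ/ at 12 leftward: 11 /o/ → [+RTR]; 10 /i/ → [+RTR]; bound reached.
Targets with no active source: positions 3 9 13 14 15 stay [-emphatic].

1 2 4 5 6 7 8 10 11 12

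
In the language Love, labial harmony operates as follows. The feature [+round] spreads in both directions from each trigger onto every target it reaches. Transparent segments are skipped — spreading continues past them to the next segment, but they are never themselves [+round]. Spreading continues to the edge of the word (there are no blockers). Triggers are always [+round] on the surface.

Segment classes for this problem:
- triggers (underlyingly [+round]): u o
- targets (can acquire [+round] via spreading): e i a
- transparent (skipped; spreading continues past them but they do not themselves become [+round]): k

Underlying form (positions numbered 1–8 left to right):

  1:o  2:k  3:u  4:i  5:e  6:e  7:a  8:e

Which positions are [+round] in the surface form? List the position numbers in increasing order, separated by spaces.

From /o/ at 1 rightward: 2 /k/ transparent; 3 /u/ is itself a trigger — this domain ends here.
From /o/ at 1 leftward: word edge.
From /u/ at 3 rightward: 4 /i/ → [+round]; 5 /e/ → [+round]; 6 /e/ → [+round]; 7 /a/ → [+round]; 8 /e/ → [+round]; word edge.
From /u/ at 3 leftward: 2 /k/ transparent; 1 /o/ is itself a trigger — this domain ends here.

1 3 4 5 6 7 8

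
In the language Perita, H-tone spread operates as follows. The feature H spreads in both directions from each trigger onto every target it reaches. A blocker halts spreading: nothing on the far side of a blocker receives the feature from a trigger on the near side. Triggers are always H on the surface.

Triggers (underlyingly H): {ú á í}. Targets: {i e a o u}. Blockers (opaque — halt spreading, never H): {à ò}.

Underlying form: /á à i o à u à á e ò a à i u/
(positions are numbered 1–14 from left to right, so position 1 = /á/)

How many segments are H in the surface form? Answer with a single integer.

From /á/ at 1 rightward: 2 /à/ blocks.
From /á/ at 1 leftward: word edge.
From /á/ at 8 rightward: 9 /e/ → H; 10 /ò/ blocks.
From /á/ at 8 leftward: 7 /à/ blocks.
Targets with no active source: positions 3 4 6 11 13 14 stay [-high tone].
H positions on the surface: 1 8 9.

3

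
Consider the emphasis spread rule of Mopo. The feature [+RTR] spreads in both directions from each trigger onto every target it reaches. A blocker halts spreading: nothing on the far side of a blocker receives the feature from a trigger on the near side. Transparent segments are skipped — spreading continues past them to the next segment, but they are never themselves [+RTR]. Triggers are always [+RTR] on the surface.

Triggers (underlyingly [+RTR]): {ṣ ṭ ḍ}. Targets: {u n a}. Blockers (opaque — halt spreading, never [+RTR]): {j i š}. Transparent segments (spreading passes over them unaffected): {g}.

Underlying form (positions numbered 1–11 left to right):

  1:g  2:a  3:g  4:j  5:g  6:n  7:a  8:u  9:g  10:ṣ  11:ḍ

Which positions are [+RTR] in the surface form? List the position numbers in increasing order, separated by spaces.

From /ṣ/ at 10 rightward: 11 /ḍ/ is itself a trigger — this domain ends here.
From /ṣ/ at 10 leftward: 9 /g/ transparent; 8 /u/ → [+RTR]; 7 /a/ → [+RTR]; 6 /n/ → [+RTR]; 5 /g/ transparent; 4 /j/ blocks.
From /ḍ/ at 11 rightward: word edge.
From /ḍ/ at 11 leftward: 10 /ṣ/ is itself a trigger — this domain ends here.
Target with no active source: position 2 stays [-emphatic].

6 7 8 10 11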